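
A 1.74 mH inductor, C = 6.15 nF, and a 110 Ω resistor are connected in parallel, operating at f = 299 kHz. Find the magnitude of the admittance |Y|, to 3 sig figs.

ω = 2πf = 1.879e+06 rad/s
X_L = ωL = 3270 Ω
X_C = 1/(ωC) = 86.6 Ω
Parallel: admittances add. Y = 1/R + 1/(jωL) + jωC
Y = (0.00909 + j0.0112) S
|Y| = 0.0145 S → |Z| = 1/|Y| = 69.1 Ω, ∠Z = −∠Y = -51.1°

14.5 mS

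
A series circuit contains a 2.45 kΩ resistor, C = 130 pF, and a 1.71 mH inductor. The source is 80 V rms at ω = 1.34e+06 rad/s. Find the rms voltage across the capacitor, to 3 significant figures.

109 V

X_L = ωL = 2290 Ω
X_C = 1/(ωC) = 5740 Ω
Net reactance X = X_L − X_C = -3450 Ω
Z = 2450 − j3450 Ω
|Z| = √(2450² + 3450²) = 4230 Ω
I = V/|Z| = 18.9 mA
V_C = I·|Z_C| = 0.0189 × 5740 = 109 V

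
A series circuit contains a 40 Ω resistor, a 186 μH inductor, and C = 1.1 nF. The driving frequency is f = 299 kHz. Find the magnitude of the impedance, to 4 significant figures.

ω = 2πf = 1.879e+06 rad/s
X_L = ωL = 349.4 Ω
X_C = 1/(ωC) = 483.9 Ω
Net reactance X = X_L − X_C = -134.5 Ω
Z = 40.00 − j134.5 Ω
|Z| = √(40.00² + 134.5²) = 140.3 Ω

140.3 Ω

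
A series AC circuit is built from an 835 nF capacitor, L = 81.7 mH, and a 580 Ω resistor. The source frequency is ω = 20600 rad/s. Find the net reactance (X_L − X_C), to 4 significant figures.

X_L = ωL = 1683 Ω
X_C = 1/(ωC) = 58.14 Ω
X = 1683 − 58.14 = 1625 Ω

1625 Ω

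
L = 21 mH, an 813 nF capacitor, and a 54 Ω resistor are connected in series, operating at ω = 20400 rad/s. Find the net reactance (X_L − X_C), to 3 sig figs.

368 Ω

X_L = ωL = 428 Ω
X_C = 1/(ωC) = 60.3 Ω
X = 428 − 60.3 = 368 Ω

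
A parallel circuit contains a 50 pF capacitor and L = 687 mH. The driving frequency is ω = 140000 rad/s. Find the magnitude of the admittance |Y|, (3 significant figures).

3.40 μS

X_L = ωL = 96200 Ω
X_C = 1/(ωC) = 143000 Ω
Parallel: admittances add. Y = 1/(jωL) + jωC
Y = (0 − j3.4e-06) S
|Y| = 3.4e-06 S → |Z| = 1/|Y| = 294000 Ω, ∠Z = −∠Y = 90.0°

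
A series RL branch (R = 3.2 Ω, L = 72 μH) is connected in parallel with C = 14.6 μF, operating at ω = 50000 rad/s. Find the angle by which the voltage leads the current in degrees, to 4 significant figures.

-76.51°

X_L = ωL = 3.600 Ω
X_C = 1/(ωC) = 1.370 Ω
Branch 1 (R+jX_L): Z₁ = 3.200 + j3.600 Ω, |Z₁| = 4.817 Ω
Branch 2 (−jX_C): Z₂ = −j1.370 Ω
Parallel: Z = Z₁Z₂/(Z₁+Z₂), |Z| = 1.692 Ω, ∠Z = -76.51°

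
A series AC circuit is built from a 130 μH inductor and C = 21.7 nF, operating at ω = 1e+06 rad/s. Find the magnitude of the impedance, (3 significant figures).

X_L = ωL = 130 Ω
X_C = 1/(ωC) = 46.1 Ω
Net reactance X = X_L − X_C = 83.9 Ω
Z = j83.9 Ω
|Z| = √(0² + 83.9²) = 83.9 Ω

83.9 Ω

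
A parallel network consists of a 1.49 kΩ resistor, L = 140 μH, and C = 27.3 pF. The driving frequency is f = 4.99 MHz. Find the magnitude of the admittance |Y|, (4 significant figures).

919.2 μS

ω = 2πf = 3.135e+07 rad/s
X_L = ωL = 4389 Ω
X_C = 1/(ωC) = 1168 Ω
Parallel: admittances add. Y = 1/R + 1/(jωL) + jωC
Y = (0.0006711 + j0.0006281) S
|Y| = 0.0009192 S → |Z| = 1/|Y| = 1088 Ω, ∠Z = −∠Y = -43.10°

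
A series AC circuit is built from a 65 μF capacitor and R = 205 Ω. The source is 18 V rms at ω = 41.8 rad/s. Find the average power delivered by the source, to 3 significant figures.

X_C = 1/(ωC) = 368 Ω
Z = 205 − j368 Ω
|Z| = √(205² + 368²) = 421 Ω
∠Z = arctan(-368/205) = -60.9°
I = V/|Z| = 42.7 mA
P = VI cos φ = 18 × 0.0427 × cos(-60.9°) = 374 mW

374 mW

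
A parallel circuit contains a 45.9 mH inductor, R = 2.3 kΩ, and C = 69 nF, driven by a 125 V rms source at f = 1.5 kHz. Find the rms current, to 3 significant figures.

ω = 2πf = 9425 rad/s
X_L = ωL = 433 Ω
X_C = 1/(ωC) = 1540 Ω
Parallel: admittances add. Y = 1/R + 1/(jωL) + jωC
Y = (0.000435 − j0.00166) S
|Y| = 0.00172 S → |Z| = 1/|Y| = 582 Ω, ∠Z = −∠Y = 75.3°
I = V/|Z| = 125/582 = 215 mA

215 mA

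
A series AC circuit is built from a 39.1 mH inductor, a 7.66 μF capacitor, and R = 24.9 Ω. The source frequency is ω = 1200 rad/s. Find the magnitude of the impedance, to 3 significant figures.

66.7 Ω

X_L = ωL = 46.9 Ω
X_C = 1/(ωC) = 109 Ω
Net reactance X = X_L − X_C = -61.9 Ω
Z = 24.9 − j61.9 Ω
|Z| = √(24.9² + 61.9²) = 66.7 Ω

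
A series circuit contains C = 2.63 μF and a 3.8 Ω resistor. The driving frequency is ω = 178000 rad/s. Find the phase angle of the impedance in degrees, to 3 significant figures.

X_C = 1/(ωC) = 2.14 Ω
Z = 3.80 − j2.14 Ω
|Z| = √(3.80² + 2.14²) = 4.36 Ω
∠Z = arctan(-2.14/3.80) = -29.3°

-29.3°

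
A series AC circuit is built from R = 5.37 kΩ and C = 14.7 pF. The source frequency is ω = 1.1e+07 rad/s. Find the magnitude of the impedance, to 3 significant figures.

X_C = 1/(ωC) = 6180 Ω
Z = 5370 − j6180 Ω
|Z| = √(5370² + 6180²) = 8190 Ω

8190 Ω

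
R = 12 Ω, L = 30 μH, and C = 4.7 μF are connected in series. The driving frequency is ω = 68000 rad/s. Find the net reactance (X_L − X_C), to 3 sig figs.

X_L = ωL = 2.04 Ω
X_C = 1/(ωC) = 3.13 Ω
X = 2.04 − 3.13 = -1.09 Ω

-1.09 Ω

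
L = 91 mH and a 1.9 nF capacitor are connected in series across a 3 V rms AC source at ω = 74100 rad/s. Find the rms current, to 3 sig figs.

X_L = ωL = 6740 Ω
X_C = 1/(ωC) = 7100 Ω
Net reactance X = X_L − X_C = -360 Ω
Z = − j360 Ω
|Z| = √(0² + 360²) = 360 Ω
I = V/|Z| = 3/360 = 8.34 mA

8.34 mA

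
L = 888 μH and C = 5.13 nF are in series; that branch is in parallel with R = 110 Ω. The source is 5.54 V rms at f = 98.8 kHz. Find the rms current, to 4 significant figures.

55.51 mA

ω = 2πf = 620800 rad/s
X_L = ωL = 551.3 Ω
X_C = 1/(ωC) = 314.0 Ω
Branch 1: Z₁ = R = 110.0 Ω
Branch 2 (series LC): Z₂ = j(X_L − X_C) = j237.2 Ω
Parallel: Z = Z₁Z₂/(Z₁+Z₂), |Z| = 99.79 Ω, ∠Z = 24.88°
I = V/|Z| = 5.54/99.79 = 55.51 mA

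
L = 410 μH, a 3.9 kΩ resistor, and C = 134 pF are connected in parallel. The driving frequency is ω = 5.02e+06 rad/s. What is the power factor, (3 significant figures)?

0.808

X_L = ωL = 2060 Ω
X_C = 1/(ωC) = 1490 Ω
Parallel: admittances add. Y = 1/R + 1/(jωL) + jωC
Y = (0.000256 + j0.000187) S
|Y| = 0.000317 S → |Z| = 1/|Y| = 3150 Ω, ∠Z = −∠Y = -36.1°
cos φ = cos(-36.1°) = 0.808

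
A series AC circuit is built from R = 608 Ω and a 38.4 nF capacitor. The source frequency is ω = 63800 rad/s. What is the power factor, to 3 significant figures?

X_C = 1/(ωC) = 408 Ω
Z = 608 − j408 Ω
|Z| = √(608² + 408²) = 732 Ω
∠Z = arctan(-408/608) = -33.9°
cos φ = cos(-33.9°) = 0.830

0.830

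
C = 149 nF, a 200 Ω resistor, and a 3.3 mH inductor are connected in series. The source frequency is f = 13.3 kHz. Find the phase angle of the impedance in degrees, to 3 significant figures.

44.3°

ω = 2πf = 83570 rad/s
X_L = ωL = 276 Ω
X_C = 1/(ωC) = 80.3 Ω
Net reactance X = X_L − X_C = 195 Ω
Z = 200 + j195 Ω
|Z| = √(200² + 195²) = 280 Ω
∠Z = arctan(195/200) = 44.3°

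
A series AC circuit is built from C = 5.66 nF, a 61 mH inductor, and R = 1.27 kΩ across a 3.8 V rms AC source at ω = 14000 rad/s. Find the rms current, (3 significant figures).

321 μA

X_L = ωL = 854 Ω
X_C = 1/(ωC) = 12600 Ω
Net reactance X = X_L − X_C = -11800 Ω
Z = 1270 − j11800 Ω
|Z| = √(1270² + 11800²) = 11800 Ω
I = V/|Z| = 3.8/11800 = 321 μA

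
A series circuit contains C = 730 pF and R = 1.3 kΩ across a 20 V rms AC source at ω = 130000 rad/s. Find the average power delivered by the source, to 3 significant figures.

X_C = 1/(ωC) = 10500 Ω
Z = 1300 − j10500 Ω
|Z| = √(1300² + 10500²) = 10600 Ω
∠Z = arctan(-10500/1300) = -83.0°
I = V/|Z| = 1.88 mA
P = VI cos φ = 20 × 0.00188 × cos(-83.0°) = 4.61 mW

4.61 mW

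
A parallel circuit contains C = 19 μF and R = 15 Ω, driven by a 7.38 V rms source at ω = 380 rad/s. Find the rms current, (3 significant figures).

495 mA

X_C = 1/(ωC) = 139 Ω
Parallel: admittances add. Y = 1/R + jωC
Y = (0.0667 + j0.00722) S
|Y| = 0.0671 S → |Z| = 1/|Y| = 14.9 Ω, ∠Z = −∠Y = -6.18°
I = V/|Z| = 7.38/14.9 = 495 mA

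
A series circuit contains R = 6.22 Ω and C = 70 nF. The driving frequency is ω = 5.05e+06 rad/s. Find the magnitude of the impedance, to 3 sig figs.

6.83 Ω

X_C = 1/(ωC) = 2.83 Ω
Z = 6.22 − j2.83 Ω
|Z| = √(6.22² + 2.83²) = 6.83 Ω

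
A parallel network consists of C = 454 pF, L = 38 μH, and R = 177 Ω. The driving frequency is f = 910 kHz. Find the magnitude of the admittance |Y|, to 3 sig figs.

ω = 2πf = 5.718e+06 rad/s
X_L = ωL = 217 Ω
X_C = 1/(ωC) = 385 Ω
Parallel: admittances add. Y = 1/R + 1/(jωL) + jωC
Y = (0.00565 − j0.00201) S
|Y| = 0.00600 S → |Z| = 1/|Y| = 167 Ω, ∠Z = −∠Y = 19.6°

6.00 mS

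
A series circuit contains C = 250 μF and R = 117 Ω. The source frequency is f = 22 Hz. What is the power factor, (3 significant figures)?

ω = 2πf = 138.2 rad/s
X_C = 1/(ωC) = 28.9 Ω
Z = 117 − j28.9 Ω
|Z| = √(117² + 28.9²) = 121 Ω
∠Z = arctan(-28.9/117) = -13.9°
cos φ = cos(-13.9°) = 0.971

0.971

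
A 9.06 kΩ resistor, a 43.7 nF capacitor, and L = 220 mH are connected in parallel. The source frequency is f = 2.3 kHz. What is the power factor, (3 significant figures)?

ω = 2πf = 14450 rad/s
X_L = ωL = 3180 Ω
X_C = 1/(ωC) = 1580 Ω
Parallel: admittances add. Y = 1/R + 1/(jωL) + jωC
Y = (0.000110 + j0.000317) S
|Y| = 0.000336 S → |Z| = 1/|Y| = 2980 Ω, ∠Z = −∠Y = -70.8°
cos φ = cos(-70.8°) = 0.329

0.329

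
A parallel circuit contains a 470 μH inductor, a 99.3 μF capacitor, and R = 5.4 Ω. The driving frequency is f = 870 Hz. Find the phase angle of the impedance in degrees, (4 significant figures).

-39.67°

ω = 2πf = 5466 rad/s
X_L = ωL = 2.569 Ω
X_C = 1/(ωC) = 1.842 Ω
Parallel: admittances add. Y = 1/R + 1/(jωL) + jωC
Y = (0.1852 + j0.1536) S
|Y| = 0.2406 S → |Z| = 1/|Y| = 4.157 Ω, ∠Z = −∠Y = -39.67°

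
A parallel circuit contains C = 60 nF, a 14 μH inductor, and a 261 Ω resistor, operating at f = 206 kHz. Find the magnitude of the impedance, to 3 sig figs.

ω = 2πf = 1.294e+06 rad/s
X_L = ωL = 18.1 Ω
X_C = 1/(ωC) = 12.9 Ω
Parallel: admittances add. Y = 1/R + 1/(jωL) + jωC
Y = (0.00383 + j0.0225) S
|Y| = 0.0228 S → |Z| = 1/|Y| = 43.9 Ω, ∠Z = −∠Y = -80.3°

43.9 Ω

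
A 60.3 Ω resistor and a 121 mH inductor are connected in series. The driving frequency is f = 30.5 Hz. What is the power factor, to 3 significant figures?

ω = 2πf = 191.6 rad/s
X_L = ωL = 23.2 Ω
Z = 60.3 + j23.2 Ω
|Z| = √(60.3² + 23.2²) = 64.6 Ω
∠Z = arctan(23.2/60.3) = 21.0°
cos φ = cos(21.0°) = 0.933

0.933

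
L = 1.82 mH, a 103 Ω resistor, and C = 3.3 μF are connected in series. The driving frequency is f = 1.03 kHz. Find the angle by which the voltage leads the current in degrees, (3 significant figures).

ω = 2πf = 6472 rad/s
X_L = ωL = 11.8 Ω
X_C = 1/(ωC) = 46.8 Ω
Net reactance X = X_L − X_C = -35.0 Ω
Z = 103 − j35.0 Ω
|Z| = √(103² + 35.0²) = 109 Ω
∠Z = arctan(-35.0/103) = -18.8°

-18.8°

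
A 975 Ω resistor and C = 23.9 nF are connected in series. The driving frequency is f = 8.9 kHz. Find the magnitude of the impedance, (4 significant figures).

ω = 2πf = 55920 rad/s
X_C = 1/(ωC) = 748.2 Ω
Z = 975.0 − j748.2 Ω
|Z| = √(975.0² + 748.2²) = 1229 Ω

1229 Ω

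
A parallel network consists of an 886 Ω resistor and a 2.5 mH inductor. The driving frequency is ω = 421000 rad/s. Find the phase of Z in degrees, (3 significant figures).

X_L = ωL = 1050 Ω
Parallel: admittances add. Y = 1/R + 1/(jωL)
Y = (0.00113 − j0.000950) S
|Y| = 0.00148 S → |Z| = 1/|Y| = 678 Ω, ∠Z = −∠Y = 40.1°

40.1°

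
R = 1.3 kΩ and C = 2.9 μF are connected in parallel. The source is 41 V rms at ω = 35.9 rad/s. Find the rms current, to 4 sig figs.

31.83 mA

X_C = 1/(ωC) = 9605 Ω
Parallel: admittances add. Y = 1/R + jωC
Y = (0.0007692 + j0.0001041) S
|Y| = 0.0007762 S → |Z| = 1/|Y| = 1288 Ω, ∠Z = −∠Y = -7.708°
I = V/|Z| = 41/1288 = 31.83 mA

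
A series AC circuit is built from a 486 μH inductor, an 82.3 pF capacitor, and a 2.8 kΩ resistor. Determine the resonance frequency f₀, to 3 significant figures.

ω₀ = 1/√(LC) = 1/√(0.000486 × 8.23e-11) = 5e+06 rad/s
f₀ = ω₀/(2π) = 796 kHz

796 kHz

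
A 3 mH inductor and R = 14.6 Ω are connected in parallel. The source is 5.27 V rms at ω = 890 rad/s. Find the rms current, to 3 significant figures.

X_L = ωL = 2.67 Ω
Parallel: admittances add. Y = 1/R + 1/(jωL)
Y = (0.0685 − j0.375) S
|Y| = 0.381 S → |Z| = 1/|Y| = 2.63 Ω, ∠Z = −∠Y = 79.6°
I = V/|Z| = 5.27/2.63 = 2.01 A

2.01 A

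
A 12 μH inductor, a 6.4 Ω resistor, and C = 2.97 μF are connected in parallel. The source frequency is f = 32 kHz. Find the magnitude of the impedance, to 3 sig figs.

4.16 Ω

ω = 2πf = 201100 rad/s
X_L = ωL = 2.41 Ω
X_C = 1/(ωC) = 1.67 Ω
Parallel: admittances add. Y = 1/R + 1/(jωL) + jωC
Y = (0.156 + j0.183) S
|Y| = 0.240 S → |Z| = 1/|Y| = 4.16 Ω, ∠Z = −∠Y = -49.5°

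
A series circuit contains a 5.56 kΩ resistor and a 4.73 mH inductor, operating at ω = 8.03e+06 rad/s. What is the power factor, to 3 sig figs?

X_L = ωL = 38000 Ω
Z = 5560 + j38000 Ω
|Z| = √(5560² + 38000²) = 38400 Ω
∠Z = arctan(38000/5560) = 81.7°
cos φ = cos(81.7°) = 0.145

0.145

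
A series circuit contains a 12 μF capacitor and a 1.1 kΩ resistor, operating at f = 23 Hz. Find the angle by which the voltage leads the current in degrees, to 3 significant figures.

ω = 2πf = 144.5 rad/s
X_C = 1/(ωC) = 577 Ω
Z = 1100 − j577 Ω
|Z| = √(1100² + 577²) = 1240 Ω
∠Z = arctan(-577/1100) = -27.7°

-27.7°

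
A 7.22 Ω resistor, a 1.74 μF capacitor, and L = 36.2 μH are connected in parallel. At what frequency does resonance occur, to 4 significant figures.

20.05 kHz

ω₀ = 1/√(LC) = 1/√(3.62e-05 × 1.74e-06) = 126000 rad/s
f₀ = ω₀/(2π) = 20.05 kHz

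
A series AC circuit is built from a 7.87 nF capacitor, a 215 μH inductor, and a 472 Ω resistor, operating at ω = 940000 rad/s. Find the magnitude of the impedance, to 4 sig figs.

476.7 Ω

X_L = ωL = 202.1 Ω
X_C = 1/(ωC) = 135.2 Ω
Net reactance X = X_L − X_C = 66.92 Ω
Z = 472.0 + j66.92 Ω
|Z| = √(472.0² + 66.92²) = 476.7 Ω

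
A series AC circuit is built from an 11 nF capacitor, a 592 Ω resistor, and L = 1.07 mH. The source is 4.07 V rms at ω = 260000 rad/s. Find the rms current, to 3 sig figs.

6.83 mA

X_L = ωL = 278 Ω
X_C = 1/(ωC) = 350 Ω
Net reactance X = X_L − X_C = -71.5 Ω
Z = 592 − j71.5 Ω
|Z| = √(592² + 71.5²) = 596 Ω
I = V/|Z| = 4.07/596 = 6.83 mA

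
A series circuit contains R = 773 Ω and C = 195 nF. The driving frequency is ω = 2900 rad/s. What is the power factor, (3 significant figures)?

X_C = 1/(ωC) = 1770 Ω
Z = 773 − j1770 Ω
|Z| = √(773² + 1770²) = 1930 Ω
∠Z = arctan(-1770/773) = -66.4°
cos φ = cos(-66.4°) = 0.401

0.401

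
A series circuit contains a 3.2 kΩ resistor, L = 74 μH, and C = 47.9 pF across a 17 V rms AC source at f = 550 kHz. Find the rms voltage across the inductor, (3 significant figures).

0.658 V

ω = 2πf = 3.456e+06 rad/s
X_L = ωL = 256 Ω
X_C = 1/(ωC) = 6040 Ω
Net reactance X = X_L − X_C = -5790 Ω
Z = 3200 − j5790 Ω
|Z| = √(3200² + 5790²) = 6610 Ω
I = V/|Z| = 2.57 mA
V_L = I·|Z_L| = 0.00257 × 256 = 0.658 V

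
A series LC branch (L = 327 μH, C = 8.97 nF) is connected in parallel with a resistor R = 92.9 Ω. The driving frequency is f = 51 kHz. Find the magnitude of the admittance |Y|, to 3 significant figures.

11.5 mS

ω = 2πf = 320400 rad/s
X_L = ωL = 105 Ω
X_C = 1/(ωC) = 348 Ω
Branch 1: Z₁ = R = 92.9 Ω
Branch 2 (series LC): Z₂ = j(X_L − X_C) = −j243 Ω
Parallel: Z = Z₁Z₂/(Z₁+Z₂), |Z| = 86.8 Ω, ∠Z = -20.9°
|Y| = 1/|Z| = 11.5 mS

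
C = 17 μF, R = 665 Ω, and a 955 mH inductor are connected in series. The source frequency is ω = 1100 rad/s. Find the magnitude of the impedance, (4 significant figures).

1198 Ω

X_L = ωL = 1050 Ω
X_C = 1/(ωC) = 53.48 Ω
Net reactance X = X_L − X_C = 997.0 Ω
Z = 665.0 + j997.0 Ω
|Z| = √(665.0² + 997.0²) = 1198 Ω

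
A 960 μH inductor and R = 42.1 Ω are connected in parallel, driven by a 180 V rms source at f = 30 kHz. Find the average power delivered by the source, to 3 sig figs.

ω = 2πf = 188500 rad/s
X_L = ωL = 181 Ω
Parallel: admittances add. Y = 1/R + 1/(jωL)
Y = (0.0238 − j0.00553) S
|Y| = 0.0244 S → |Z| = 1/|Y| = 41.0 Ω, ∠Z = −∠Y = 13.1°
I = V/|Z| = 4.39 A
P = VI cos φ = 180 × 4.39 × cos(13.1°) = 770 W

770 W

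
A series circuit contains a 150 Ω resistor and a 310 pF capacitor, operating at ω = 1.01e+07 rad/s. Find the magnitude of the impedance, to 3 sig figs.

X_C = 1/(ωC) = 319 Ω
Z = 150 − j319 Ω
|Z| = √(150² + 319²) = 353 Ω

353 Ω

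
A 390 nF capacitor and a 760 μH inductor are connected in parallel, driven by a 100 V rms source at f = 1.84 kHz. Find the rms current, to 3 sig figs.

ω = 2πf = 11560 rad/s
X_L = ωL = 8.79 Ω
X_C = 1/(ωC) = 222 Ω
Parallel: admittances add. Y = 1/(jωL) + jωC
Y = (0 − j0.109) S
|Y| = 0.109 S → |Z| = 1/|Y| = 9.15 Ω, ∠Z = −∠Y = 90.0°
I = V/|Z| = 100/9.15 = 10.9 A

10.9 A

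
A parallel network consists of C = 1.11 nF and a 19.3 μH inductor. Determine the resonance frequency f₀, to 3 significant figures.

1.09 MHz

ω₀ = 1/√(LC) = 1/√(1.93e-05 × 1.11e-09) = 6.832e+06 rad/s
f₀ = ω₀/(2π) = 1.09 MHz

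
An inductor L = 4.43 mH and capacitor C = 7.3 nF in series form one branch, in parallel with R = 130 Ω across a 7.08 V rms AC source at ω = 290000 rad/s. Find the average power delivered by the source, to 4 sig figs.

X_L = ωL = 1285 Ω
X_C = 1/(ωC) = 472.4 Ω
Branch 1: Z₁ = R = 130.0 Ω
Branch 2 (series LC): Z₂ = j(X_L − X_C) = j812.3 Ω
Parallel: Z = Z₁Z₂/(Z₁+Z₂), |Z| = 128.4 Ω, ∠Z = 9.092°
I = V/|Z| = 55.15 mA
P = VI cos φ = 7.08 × 0.05515 × cos(9.092°) = 385.6 mW

385.6 mW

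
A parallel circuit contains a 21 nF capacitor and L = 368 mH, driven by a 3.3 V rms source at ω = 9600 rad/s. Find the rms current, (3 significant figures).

X_L = ωL = 3530 Ω
X_C = 1/(ωC) = 4960 Ω
Parallel: admittances add. Y = 1/(jωL) + jωC
Y = (0 − j8.15e-05) S
|Y| = 8.15e-05 S → |Z| = 1/|Y| = 12300 Ω, ∠Z = −∠Y = 90.0°
I = V/|Z| = 3.3/12300 = 269 μA

269 μA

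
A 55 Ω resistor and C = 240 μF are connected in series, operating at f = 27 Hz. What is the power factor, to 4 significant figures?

ω = 2πf = 169.6 rad/s
X_C = 1/(ωC) = 24.56 Ω
Z = 55.00 − j24.56 Ω
|Z| = √(55.00² + 24.56²) = 60.23 Ω
∠Z = arctan(-24.56/55.00) = -24.06°
cos φ = cos(-24.06°) = 0.9131

0.9131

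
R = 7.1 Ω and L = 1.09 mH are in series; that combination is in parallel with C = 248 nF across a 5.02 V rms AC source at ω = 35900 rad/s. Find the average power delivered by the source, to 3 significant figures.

X_L = ωL = 39.1 Ω
X_C = 1/(ωC) = 112 Ω
Branch 1 (R+jX_L): Z₁ = 7.10 + j39.1 Ω, |Z₁| = 39.8 Ω
Branch 2 (−jX_C): Z₂ = −j112 Ω
Parallel: Z = Z₁Z₂/(Z₁+Z₂), |Z| = 60.7 Ω, ∠Z = 74.2°
I = V/|Z| = 82.6 mA
P = VI cos φ = 5.02 × 0.0826 × cos(74.2°) = 113 mW

113 mW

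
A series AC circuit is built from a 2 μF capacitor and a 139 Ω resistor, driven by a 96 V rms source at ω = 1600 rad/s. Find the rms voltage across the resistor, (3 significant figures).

39.0 V

X_C = 1/(ωC) = 312 Ω
Z = 139 − j312 Ω
|Z| = √(139² + 312²) = 342 Ω
I = V/|Z| = 281 mA
V_R = I·|Z_R| = 0.281 × 139 = 39.0 V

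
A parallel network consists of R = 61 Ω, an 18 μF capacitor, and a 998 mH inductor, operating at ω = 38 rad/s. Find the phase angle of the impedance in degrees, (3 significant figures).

X_L = ωL = 37.9 Ω
X_C = 1/(ωC) = 1460 Ω
Parallel: admittances add. Y = 1/R + 1/(jωL) + jωC
Y = (0.0164 − j0.0257) S
|Y| = 0.0305 S → |Z| = 1/|Y| = 32.8 Ω, ∠Z = −∠Y = 57.5°

57.5°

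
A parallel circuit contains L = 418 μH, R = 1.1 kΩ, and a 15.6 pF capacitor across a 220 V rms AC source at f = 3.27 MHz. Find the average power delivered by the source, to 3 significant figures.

44.0 W

ω = 2πf = 2.055e+07 rad/s
X_L = ωL = 8590 Ω
X_C = 1/(ωC) = 3120 Ω
Parallel: admittances add. Y = 1/R + 1/(jωL) + jωC
Y = (0.000909 + j0.000204) S
|Y| = 0.000932 S → |Z| = 1/|Y| = 1070 Ω, ∠Z = −∠Y = -12.7°
I = V/|Z| = 205 mA
P = VI cos φ = 220 × 0.205 × cos(-12.7°) = 44.0 W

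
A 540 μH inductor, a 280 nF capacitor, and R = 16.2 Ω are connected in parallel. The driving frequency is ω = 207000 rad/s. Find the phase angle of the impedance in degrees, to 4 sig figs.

-38.45°

X_L = ωL = 111.8 Ω
X_C = 1/(ωC) = 17.25 Ω
Parallel: admittances add. Y = 1/R + 1/(jωL) + jωC
Y = (0.06173 + j0.04901) S
|Y| = 0.07882 S → |Z| = 1/|Y| = 12.69 Ω, ∠Z = −∠Y = -38.45°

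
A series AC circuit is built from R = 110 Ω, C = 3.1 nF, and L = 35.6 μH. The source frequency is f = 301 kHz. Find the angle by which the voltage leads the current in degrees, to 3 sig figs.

ω = 2πf = 1.891e+06 rad/s
X_L = ωL = 67.3 Ω
X_C = 1/(ωC) = 171 Ω
Net reactance X = X_L − X_C = -103 Ω
Z = 110 − j103 Ω
|Z| = √(110² + 103²) = 151 Ω
∠Z = arctan(-103/110) = -43.2°

-43.2°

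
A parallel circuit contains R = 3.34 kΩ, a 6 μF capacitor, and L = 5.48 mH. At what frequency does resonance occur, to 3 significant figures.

878 Hz

ω₀ = 1/√(LC) = 1/√(0.00548 × 6e-06) = 5515 rad/s
f₀ = ω₀/(2π) = 878 Hz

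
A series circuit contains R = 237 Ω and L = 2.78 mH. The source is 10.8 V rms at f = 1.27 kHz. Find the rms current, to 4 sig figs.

45.37 mA

ω = 2πf = 7980 rad/s
X_L = ωL = 22.18 Ω
Z = 237.0 + j22.18 Ω
|Z| = √(237.0² + 22.18²) = 238.0 Ω
I = V/|Z| = 10.8/238.0 = 45.37 mA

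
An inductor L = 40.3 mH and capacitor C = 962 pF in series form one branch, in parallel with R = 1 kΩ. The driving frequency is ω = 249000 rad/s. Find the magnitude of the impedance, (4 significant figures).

985.8 Ω

X_L = ωL = 10030 Ω
X_C = 1/(ωC) = 4175 Ω
Branch 1: Z₁ = R = 1000 Ω
Branch 2 (series LC): Z₂ = j(X_L − X_C) = j5860 Ω
Parallel: Z = Z₁Z₂/(Z₁+Z₂), |Z| = 985.8 Ω, ∠Z = 9.684°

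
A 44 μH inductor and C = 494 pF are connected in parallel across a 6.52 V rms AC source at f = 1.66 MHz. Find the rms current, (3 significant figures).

ω = 2πf = 1.043e+07 rad/s
X_L = ωL = 459 Ω
X_C = 1/(ωC) = 194 Ω
Parallel: admittances add. Y = 1/(jωL) + jωC
Y = (0 + j0.00297) S
|Y| = 0.00297 S → |Z| = 1/|Y| = 336 Ω, ∠Z = −∠Y = -90.0°
I = V/|Z| = 6.52/336 = 19.4 mA

19.4 mA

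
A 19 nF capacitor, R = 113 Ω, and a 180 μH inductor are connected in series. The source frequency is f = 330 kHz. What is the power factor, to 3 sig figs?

ω = 2πf = 2.073e+06 rad/s
X_L = ωL = 373 Ω
X_C = 1/(ωC) = 25.4 Ω
Net reactance X = X_L − X_C = 348 Ω
Z = 113 + j348 Ω
|Z| = √(113² + 348²) = 366 Ω
∠Z = arctan(348/113) = 72.0°
cos φ = cos(72.0°) = 0.309

0.309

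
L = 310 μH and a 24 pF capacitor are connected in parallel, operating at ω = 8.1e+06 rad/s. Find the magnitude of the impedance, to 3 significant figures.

4910 Ω

X_L = ωL = 2510 Ω
X_C = 1/(ωC) = 5140 Ω
Parallel: admittances add. Y = 1/(jωL) + jωC
Y = (0 − j0.000204) S
|Y| = 0.000204 S → |Z| = 1/|Y| = 4910 Ω, ∠Z = −∠Y = 90.0°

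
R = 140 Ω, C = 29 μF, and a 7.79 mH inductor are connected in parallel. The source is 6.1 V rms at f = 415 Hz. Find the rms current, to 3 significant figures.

ω = 2πf = 2608 rad/s
X_L = ωL = 20.3 Ω
X_C = 1/(ωC) = 13.2 Ω
Parallel: admittances add. Y = 1/R + 1/(jωL) + jωC
Y = (0.00714 + j0.0264) S
|Y| = 0.0273 S → |Z| = 1/|Y| = 36.6 Ω, ∠Z = −∠Y = -74.9°
I = V/|Z| = 6.1/36.6 = 167 mA

167 mA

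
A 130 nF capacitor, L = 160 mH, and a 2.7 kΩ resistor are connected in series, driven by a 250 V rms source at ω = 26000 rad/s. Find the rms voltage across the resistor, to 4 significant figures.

X_L = ωL = 4160 Ω
X_C = 1/(ωC) = 295.9 Ω
Net reactance X = X_L − X_C = 3864 Ω
Z = 2700 + j3864 Ω
|Z| = √(2700² + 3864²) = 4714 Ω
I = V/|Z| = 53.03 mA
V_R = I·|Z_R| = 0.05303 × 2700 = 143.2 V

143.2 V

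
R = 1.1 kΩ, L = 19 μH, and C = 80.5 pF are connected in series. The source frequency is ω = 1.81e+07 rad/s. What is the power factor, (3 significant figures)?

0.955

X_L = ωL = 344 Ω
X_C = 1/(ωC) = 686 Ω
Net reactance X = X_L − X_C = -342 Ω
Z = 1100 − j342 Ω
|Z| = √(1100² + 342²) = 1150 Ω
∠Z = arctan(-342/1100) = -17.3°
cos φ = cos(-17.3°) = 0.955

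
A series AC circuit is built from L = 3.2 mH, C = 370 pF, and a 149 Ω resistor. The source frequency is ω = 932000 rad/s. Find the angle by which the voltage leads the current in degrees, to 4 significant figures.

X_L = ωL = 2982 Ω
X_C = 1/(ωC) = 2900 Ω
Net reactance X = X_L − X_C = 82.50 Ω
Z = 149.0 + j82.50 Ω
|Z| = √(149.0² + 82.50²) = 170.3 Ω
∠Z = arctan(82.50/149.0) = 28.97°

28.97°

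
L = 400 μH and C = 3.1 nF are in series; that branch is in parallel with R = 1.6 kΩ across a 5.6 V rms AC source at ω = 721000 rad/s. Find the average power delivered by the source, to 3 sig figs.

19.6 mW

X_L = ωL = 288 Ω
X_C = 1/(ωC) = 447 Ω
Branch 1: Z₁ = R = 1600 Ω
Branch 2 (series LC): Z₂ = j(X_L − X_C) = −j159 Ω
Parallel: Z = Z₁Z₂/(Z₁+Z₂), |Z| = 158 Ω, ∠Z = -84.3°
I = V/|Z| = 35.4 mA
P = VI cos φ = 5.6 × 0.0354 × cos(-84.3°) = 19.6 mW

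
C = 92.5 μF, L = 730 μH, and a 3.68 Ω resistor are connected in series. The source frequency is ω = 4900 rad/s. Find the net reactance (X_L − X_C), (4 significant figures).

1.371 Ω

X_L = ωL = 3.577 Ω
X_C = 1/(ωC) = 2.206 Ω
X = 3.577 − 2.206 = 1.371 Ω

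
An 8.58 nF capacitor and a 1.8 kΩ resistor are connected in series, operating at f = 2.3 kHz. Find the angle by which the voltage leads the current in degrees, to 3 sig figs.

ω = 2πf = 14450 rad/s
X_C = 1/(ωC) = 8070 Ω
Z = 1800 − j8070 Ω
|Z| = √(1800² + 8070²) = 8260 Ω
∠Z = arctan(-8070/1800) = -77.4°

-77.4°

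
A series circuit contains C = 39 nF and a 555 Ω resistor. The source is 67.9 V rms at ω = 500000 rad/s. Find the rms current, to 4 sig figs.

121.8 mA

X_C = 1/(ωC) = 51.28 Ω
Z = 555.0 − j51.28 Ω
|Z| = √(555.0² + 51.28²) = 557.4 Ω
I = V/|Z| = 67.9/557.4 = 121.8 mA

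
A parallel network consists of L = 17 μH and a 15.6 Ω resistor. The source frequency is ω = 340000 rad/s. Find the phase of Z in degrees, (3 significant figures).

X_L = ωL = 5.78 Ω
Parallel: admittances add. Y = 1/R + 1/(jωL)
Y = (0.0641 − j0.173) S
|Y| = 0.185 S → |Z| = 1/|Y| = 5.42 Ω, ∠Z = −∠Y = 69.7°

69.7°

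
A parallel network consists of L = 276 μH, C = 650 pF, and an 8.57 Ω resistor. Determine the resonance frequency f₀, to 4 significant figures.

375.8 kHz

ω₀ = 1/√(LC) = 1/√(0.000276 × 6.5e-10) = 2.361e+06 rad/s
f₀ = ω₀/(2π) = 375.8 kHz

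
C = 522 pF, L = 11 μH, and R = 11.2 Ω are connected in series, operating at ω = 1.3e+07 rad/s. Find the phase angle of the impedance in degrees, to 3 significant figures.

-21.3°

X_L = ωL = 143 Ω
X_C = 1/(ωC) = 147 Ω
Net reactance X = X_L − X_C = -4.36 Ω
Z = 11.2 − j4.36 Ω
|Z| = √(11.2² + 4.36²) = 12.0 Ω
∠Z = arctan(-4.36/11.2) = -21.3°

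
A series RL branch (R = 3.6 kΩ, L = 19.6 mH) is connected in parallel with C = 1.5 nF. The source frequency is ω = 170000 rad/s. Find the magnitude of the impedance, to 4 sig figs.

X_L = ωL = 3332 Ω
X_C = 1/(ωC) = 3922 Ω
Branch 1 (R+jX_L): Z₁ = 3600 + j3332 Ω, |Z₁| = 4905 Ω
Branch 2 (−jX_C): Z₂ = −j3922 Ω
Parallel: Z = Z₁Z₂/(Z₁+Z₂), |Z| = 5273 Ω, ∠Z = -37.91°

5273 Ω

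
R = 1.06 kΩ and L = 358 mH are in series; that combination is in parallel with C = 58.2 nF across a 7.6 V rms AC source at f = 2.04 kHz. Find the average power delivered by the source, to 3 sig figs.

2.76 mW

ω = 2πf = 12820 rad/s
X_L = ωL = 4590 Ω
X_C = 1/(ωC) = 1340 Ω
Branch 1 (R+jX_L): Z₁ = 1060 + j4590 Ω, |Z₁| = 4710 Ω
Branch 2 (−jX_C): Z₂ = −j1340 Ω
Parallel: Z = Z₁Z₂/(Z₁+Z₂), |Z| = 1850 Ω, ∠Z = -84.9°
I = V/|Z| = 4.11 mA
P = VI cos φ = 7.6 × 0.00411 × cos(-84.9°) = 2.76 mW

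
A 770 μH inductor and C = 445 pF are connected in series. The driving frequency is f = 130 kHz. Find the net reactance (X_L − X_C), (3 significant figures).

-2120 Ω

ω = 2πf = 816800 rad/s
X_L = ωL = 629 Ω
X_C = 1/(ωC) = 2750 Ω
X = 629 − 2750 = -2120 Ω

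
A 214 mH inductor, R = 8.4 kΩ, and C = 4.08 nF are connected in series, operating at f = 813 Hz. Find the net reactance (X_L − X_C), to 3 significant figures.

ω = 2πf = 5108 rad/s
X_L = ωL = 1090 Ω
X_C = 1/(ωC) = 48000 Ω
X = 1090 − 48000 = -46900 Ω

-46900 Ω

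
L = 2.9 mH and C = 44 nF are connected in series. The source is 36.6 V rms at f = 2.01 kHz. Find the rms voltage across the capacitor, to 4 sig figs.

37.36 V

ω = 2πf = 12630 rad/s
X_L = ωL = 36.62 Ω
X_C = 1/(ωC) = 1800 Ω
Net reactance X = X_L − X_C = -1763 Ω
Z = − j1763 Ω
|Z| = √(0² + 1763²) = 1763 Ω
I = V/|Z| = 20.76 mA
V_C = I·|Z_C| = 0.02076 × 1800 = 37.36 V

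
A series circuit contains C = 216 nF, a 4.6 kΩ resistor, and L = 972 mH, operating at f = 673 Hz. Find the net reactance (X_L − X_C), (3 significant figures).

ω = 2πf = 4229 rad/s
X_L = ωL = 4110 Ω
X_C = 1/(ωC) = 1090 Ω
X = 4110 − 1090 = 3020 Ω

3020 Ω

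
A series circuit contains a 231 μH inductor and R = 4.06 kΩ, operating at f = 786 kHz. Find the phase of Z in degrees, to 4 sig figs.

15.69°

ω = 2πf = 4.939e+06 rad/s
X_L = ωL = 1141 Ω
Z = 4060 + j1141 Ω
|Z| = √(4060² + 1141²) = 4217 Ω
∠Z = arctan(1141/4060) = 15.69°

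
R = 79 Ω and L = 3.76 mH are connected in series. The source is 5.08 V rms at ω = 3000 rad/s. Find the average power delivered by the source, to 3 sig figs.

X_L = ωL = 11.3 Ω
Z = 79.0 + j11.3 Ω
|Z| = √(79.0² + 11.3²) = 79.8 Ω
∠Z = arctan(11.3/79.0) = 8.13°
I = V/|Z| = 63.7 mA
P = VI cos φ = 5.08 × 0.0637 × cos(8.13°) = 320 mW

320 mW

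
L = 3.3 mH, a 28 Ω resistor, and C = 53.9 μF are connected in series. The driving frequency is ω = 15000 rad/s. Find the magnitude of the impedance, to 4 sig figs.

X_L = ωL = 49.50 Ω
X_C = 1/(ωC) = 1.237 Ω
Net reactance X = X_L − X_C = 48.26 Ω
Z = 28.00 + j48.26 Ω
|Z| = √(28.00² + 48.26²) = 55.80 Ω

55.80 Ω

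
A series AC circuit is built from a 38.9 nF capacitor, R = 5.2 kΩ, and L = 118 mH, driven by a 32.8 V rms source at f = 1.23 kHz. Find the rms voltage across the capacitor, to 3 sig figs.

ω = 2πf = 7728 rad/s
X_L = ωL = 912 Ω
X_C = 1/(ωC) = 3330 Ω
Net reactance X = X_L − X_C = -2410 Ω
Z = 5200 − j2410 Ω
|Z| = √(5200² + 2410²) = 5730 Ω
I = V/|Z| = 5.72 mA
V_C = I·|Z_C| = 0.00572 × 3330 = 19.0 V

19.0 V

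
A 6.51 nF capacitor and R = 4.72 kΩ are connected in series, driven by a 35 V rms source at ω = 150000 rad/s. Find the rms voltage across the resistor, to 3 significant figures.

X_C = 1/(ωC) = 1020 Ω
Z = 4720 − j1020 Ω
|Z| = √(4720² + 1020²) = 4830 Ω
I = V/|Z| = 7.25 mA
V_R = I·|Z_R| = 0.00725 × 4720 = 34.2 V

34.2 V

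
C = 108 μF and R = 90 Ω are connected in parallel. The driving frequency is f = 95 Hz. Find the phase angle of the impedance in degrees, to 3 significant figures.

-80.2°

ω = 2πf = 596.9 rad/s
X_C = 1/(ωC) = 15.5 Ω
Parallel: admittances add. Y = 1/R + jωC
Y = (0.0111 + j0.0645) S
|Y| = 0.0654 S → |Z| = 1/|Y| = 15.3 Ω, ∠Z = −∠Y = -80.2°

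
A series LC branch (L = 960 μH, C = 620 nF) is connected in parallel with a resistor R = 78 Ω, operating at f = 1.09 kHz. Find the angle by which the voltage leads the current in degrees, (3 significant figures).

ω = 2πf = 6849 rad/s
X_L = ωL = 6.57 Ω
X_C = 1/(ωC) = 236 Ω
Branch 1: Z₁ = R = 78.0 Ω
Branch 2 (series LC): Z₂ = j(X_L − X_C) = −j229 Ω
Parallel: Z = Z₁Z₂/(Z₁+Z₂), |Z| = 73.8 Ω, ∠Z = -18.8°

-18.8°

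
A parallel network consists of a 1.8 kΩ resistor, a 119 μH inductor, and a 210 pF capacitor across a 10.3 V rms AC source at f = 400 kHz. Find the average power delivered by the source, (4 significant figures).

ω = 2πf = 2.513e+06 rad/s
X_L = ωL = 299.1 Ω
X_C = 1/(ωC) = 1895 Ω
Parallel: admittances add. Y = 1/R + 1/(jωL) + jωC
Y = (0.0005556 − j0.002816) S
|Y| = 0.002870 S → |Z| = 1/|Y| = 348.4 Ω, ∠Z = −∠Y = 78.84°
I = V/|Z| = 29.56 mA
P = VI cos φ = 10.3 × 0.02956 × cos(78.84°) = 58.94 mW

58.94 mW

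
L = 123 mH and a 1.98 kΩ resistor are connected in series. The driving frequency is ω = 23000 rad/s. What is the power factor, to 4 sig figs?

X_L = ωL = 2829 Ω
Z = 1980 + j2829 Ω
|Z| = √(1980² + 2829²) = 3453 Ω
∠Z = arctan(2829/1980) = 55.01°
cos φ = cos(55.01°) = 0.5734

0.5734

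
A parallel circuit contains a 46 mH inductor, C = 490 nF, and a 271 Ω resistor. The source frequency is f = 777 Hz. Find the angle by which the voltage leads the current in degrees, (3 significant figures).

29.2°

ω = 2πf = 4882 rad/s
X_L = ωL = 225 Ω
X_C = 1/(ωC) = 418 Ω
Parallel: admittances add. Y = 1/R + 1/(jωL) + jωC
Y = (0.00369 − j0.00206) S
|Y| = 0.00423 S → |Z| = 1/|Y| = 237 Ω, ∠Z = −∠Y = 29.2°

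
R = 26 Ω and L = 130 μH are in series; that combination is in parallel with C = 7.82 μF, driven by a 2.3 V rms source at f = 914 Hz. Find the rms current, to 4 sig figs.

134.0 mA

ω = 2πf = 5743 rad/s
X_L = ωL = 0.7466 Ω
X_C = 1/(ωC) = 22.27 Ω
Branch 1 (R+jX_L): Z₁ = 26.00 + j0.7466 Ω, |Z₁| = 26.01 Ω
Branch 2 (−jX_C): Z₂ = −j22.27 Ω
Parallel: Z = Z₁Z₂/(Z₁+Z₂), |Z| = 17.16 Ω, ∠Z = -48.74°
I = V/|Z| = 2.3/17.16 = 134.0 mA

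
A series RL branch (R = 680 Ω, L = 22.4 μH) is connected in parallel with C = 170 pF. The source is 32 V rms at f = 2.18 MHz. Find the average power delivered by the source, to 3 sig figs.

1.25 W

ω = 2πf = 1.37e+07 rad/s
X_L = ωL = 307 Ω
X_C = 1/(ωC) = 429 Ω
Branch 1 (R+jX_L): Z₁ = 680 + j307 Ω, |Z₁| = 746 Ω
Branch 2 (−jX_C): Z₂ = −j429 Ω
Parallel: Z = Z₁Z₂/(Z₁+Z₂), |Z| = 464 Ω, ∠Z = -55.5°
I = V/|Z| = 69.0 mA
P = VI cos φ = 32 × 0.0690 × cos(-55.5°) = 1.25 W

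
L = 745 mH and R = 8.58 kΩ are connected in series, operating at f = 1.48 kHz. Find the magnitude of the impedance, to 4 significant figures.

ω = 2πf = 9299 rad/s
X_L = ωL = 6928 Ω
Z = 8580 + j6928 Ω
|Z| = √(8580² + 6928²) = 11030 Ω

11030 Ω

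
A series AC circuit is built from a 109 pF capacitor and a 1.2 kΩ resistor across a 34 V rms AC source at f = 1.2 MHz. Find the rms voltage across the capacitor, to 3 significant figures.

24.2 V

ω = 2πf = 7.54e+06 rad/s
X_C = 1/(ωC) = 1220 Ω
Z = 1200 − j1220 Ω
|Z| = √(1200² + 1220²) = 1710 Ω
I = V/|Z| = 19.9 mA
V_C = I·|Z_C| = 0.0199 × 1220 = 24.2 V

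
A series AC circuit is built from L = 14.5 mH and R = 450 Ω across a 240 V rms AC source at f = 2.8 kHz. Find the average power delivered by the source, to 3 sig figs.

96.9 W

ω = 2πf = 17590 rad/s
X_L = ωL = 255 Ω
Z = 450 + j255 Ω
|Z| = √(450² + 255²) = 517 Ω
∠Z = arctan(255/450) = 29.5°
I = V/|Z| = 464 mA
P = VI cos φ = 240 × 0.464 × cos(29.5°) = 96.9 W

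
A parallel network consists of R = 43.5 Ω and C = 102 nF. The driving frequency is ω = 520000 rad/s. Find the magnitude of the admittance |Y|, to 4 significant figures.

57.81 mS

X_C = 1/(ωC) = 18.85 Ω
Parallel: admittances add. Y = 1/R + jωC
Y = (0.02299 + j0.05304) S
|Y| = 0.05781 S → |Z| = 1/|Y| = 17.30 Ω, ∠Z = −∠Y = -66.57°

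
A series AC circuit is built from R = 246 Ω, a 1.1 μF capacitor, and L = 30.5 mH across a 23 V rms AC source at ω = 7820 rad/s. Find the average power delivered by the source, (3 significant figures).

X_L = ωL = 239 Ω
X_C = 1/(ωC) = 116 Ω
Net reactance X = X_L − X_C = 122 Ω
Z = 246 + j122 Ω
|Z| = √(246² + 122²) = 275 Ω
∠Z = arctan(122/246) = 26.4°
I = V/|Z| = 83.7 mA
P = VI cos φ = 23 × 0.0837 × cos(26.4°) = 1.72 W

1.72 W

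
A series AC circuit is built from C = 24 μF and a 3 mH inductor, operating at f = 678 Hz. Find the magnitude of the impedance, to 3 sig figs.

3.00 Ω

ω = 2πf = 4260 rad/s
X_L = ωL = 12.8 Ω
X_C = 1/(ωC) = 9.78 Ω
Net reactance X = X_L − X_C = 3.00 Ω
Z = j3.00 Ω
|Z| = √(0² + 3.00²) = 3.00 Ω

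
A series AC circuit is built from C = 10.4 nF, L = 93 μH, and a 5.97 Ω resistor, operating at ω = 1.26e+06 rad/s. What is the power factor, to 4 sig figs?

X_L = ωL = 117.2 Ω
X_C = 1/(ωC) = 76.31 Ω
Net reactance X = X_L − X_C = 40.87 Ω
Z = 5.970 + j40.87 Ω
|Z| = √(5.970² + 40.87²) = 41.30 Ω
∠Z = arctan(40.87/5.970) = 81.69°
cos φ = cos(81.69°) = 0.1445

0.1445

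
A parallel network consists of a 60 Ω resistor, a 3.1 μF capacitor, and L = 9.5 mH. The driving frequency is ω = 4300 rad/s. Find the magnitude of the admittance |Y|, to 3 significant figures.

20.1 mS

X_L = ωL = 40.9 Ω
X_C = 1/(ωC) = 75.0 Ω
Parallel: admittances add. Y = 1/R + 1/(jωL) + jωC
Y = (0.0167 − j0.0111) S
|Y| = 0.0201 S → |Z| = 1/|Y| = 49.9 Ω, ∠Z = −∠Y = 33.8°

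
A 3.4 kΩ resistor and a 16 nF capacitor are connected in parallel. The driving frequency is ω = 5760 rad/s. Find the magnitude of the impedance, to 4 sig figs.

3244 Ω

X_C = 1/(ωC) = 10850 Ω
Parallel: admittances add. Y = 1/R + jωC
Y = (0.0002941 + j9.216e-05) S
|Y| = 0.0003082 S → |Z| = 1/|Y| = 3244 Ω, ∠Z = −∠Y = -17.40°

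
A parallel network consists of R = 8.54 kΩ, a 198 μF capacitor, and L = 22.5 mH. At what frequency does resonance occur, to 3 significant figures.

ω₀ = 1/√(LC) = 1/√(0.0225 × 0.000198) = 473.8 rad/s
f₀ = ω₀/(2π) = 75.4 Hz

75.4 Hz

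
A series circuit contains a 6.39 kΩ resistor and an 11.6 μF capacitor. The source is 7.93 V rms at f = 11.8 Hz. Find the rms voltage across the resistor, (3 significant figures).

ω = 2πf = 74.14 rad/s
X_C = 1/(ωC) = 1160 Ω
Z = 6390 − j1160 Ω
|Z| = √(6390² + 1160²) = 6490 Ω
I = V/|Z| = 1.22 mA
V_R = I·|Z_R| = 0.00122 × 6390 = 7.80 V

7.80 V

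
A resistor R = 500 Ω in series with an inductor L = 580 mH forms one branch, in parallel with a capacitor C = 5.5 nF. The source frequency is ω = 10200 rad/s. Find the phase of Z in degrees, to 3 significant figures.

82.8°

X_L = ωL = 5920 Ω
X_C = 1/(ωC) = 17800 Ω
Branch 1 (R+jX_L): Z₁ = 500 + j5920 Ω, |Z₁| = 5940 Ω
Branch 2 (−jX_C): Z₂ = −j17800 Ω
Parallel: Z = Z₁Z₂/(Z₁+Z₂), |Z| = 8880 Ω, ∠Z = 82.8°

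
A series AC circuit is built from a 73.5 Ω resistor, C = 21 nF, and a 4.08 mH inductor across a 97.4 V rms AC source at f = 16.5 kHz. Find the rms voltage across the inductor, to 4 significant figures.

ω = 2πf = 103700 rad/s
X_L = ωL = 423.0 Ω
X_C = 1/(ωC) = 459.3 Ω
Net reactance X = X_L − X_C = -36.34 Ω
Z = 73.50 − j36.34 Ω
|Z| = √(73.50² + 36.34²) = 81.99 Ω
I = V/|Z| = 1.188 A
V_L = I·|Z_L| = 1.188 × 423.0 = 502.5 V

502.5 V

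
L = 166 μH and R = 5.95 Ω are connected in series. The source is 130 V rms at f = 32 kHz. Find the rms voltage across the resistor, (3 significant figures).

22.8 V

ω = 2πf = 201100 rad/s
X_L = ωL = 33.4 Ω
Z = 5.95 + j33.4 Ω
|Z| = √(5.95² + 33.4²) = 33.9 Ω
I = V/|Z| = 3.83 A
V_R = I·|Z_R| = 3.83 × 5.95 = 22.8 V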